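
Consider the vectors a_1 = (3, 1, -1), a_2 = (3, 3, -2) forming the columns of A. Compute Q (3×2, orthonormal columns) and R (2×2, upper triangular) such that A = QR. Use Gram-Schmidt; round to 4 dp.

a_1 = (3, 1, -1); ‖a_1‖ = 3.3166, so q_1 = (0.9045, 0.3015, -0.3015).
q_1·a_2 = 0.9045·3 + 0.3015·3 + (-0.3015)·(-2) = 4.2212.
u_2 = a_2 − 4.2212·q_1 = (-0.8182, 1.7273, -0.7273).
‖u_2‖ = 2.0449, so q_2 = (-0.4001, 0.8447, -0.3556).

Q = [[0.9045, -0.4001], [0.3015, 0.8447], [-0.3015, -0.3556]], R = [[3.3166, 4.2212], [0.0000, 2.0449]]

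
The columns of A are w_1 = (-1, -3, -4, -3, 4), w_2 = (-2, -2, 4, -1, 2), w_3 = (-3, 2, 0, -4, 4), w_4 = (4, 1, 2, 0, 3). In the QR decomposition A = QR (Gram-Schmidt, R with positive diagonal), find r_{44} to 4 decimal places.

q_1 = w_1/‖w_1‖ = (-1, -3, -4, -3, 4)/7.1414 = (-0.1400, -0.4201, -0.5601, -0.4201, 0.5601).
r_{12} = q_1·w_2 = 0.4201.
u_2 = w_2 − 0.4201·q_1 = (-1.9412, -1.8235, 4.2353, -0.8235, 1.7647).
‖u_2‖ = 5.3688, so q_2 = (-0.3616, -0.3397, 0.7889, -0.1534, 0.3287).
r_{13} = q_1·w_3 = 3.5007; r_{23} = q_2·w_3 = 2.3338.
u_3 = w_3 − 3.5007·q_1 − 2.3338·q_2 = (-1.6660, 4.2633, 0.1197, -2.1714, 1.2721).
‖u_3‖ = 5.2248, so q_3 = (-0.3189, 0.8160, 0.0229, -0.4156, 0.2435).
r_{14} = q_1·w_4 = -0.4201; r_{24} = q_2·w_4 = 0.7779; r_{34} = q_3·w_4 = 0.3168.
u_4 = w_4 + 0.4201·q_1 − 0.7779·q_2 − 0.3168·q_3 = (4.3235, 0.8293, 1.1438, 0.0745, 2.9025).
r_{44} = ‖u_4‖ = 5.3961.

r_{44} = 5.3961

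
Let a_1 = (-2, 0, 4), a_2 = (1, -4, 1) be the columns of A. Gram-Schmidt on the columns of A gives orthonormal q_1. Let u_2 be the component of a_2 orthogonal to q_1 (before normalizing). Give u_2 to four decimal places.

a_1 = (-2, 0, 4); ‖a_1‖ = 4.4721, so q_1 = (-0.4472, 0.0000, 0.8944).
q_1·a_2 = (-0.4472)·1 + 0.0000·(-4) + 0.8944·1 = 0.4472.
u_2 = a_2 − 0.4472·q_1 = (1.2000, -4.0000, 0.6000).

u_2 = (1.2000, -4.0000, 0.6000)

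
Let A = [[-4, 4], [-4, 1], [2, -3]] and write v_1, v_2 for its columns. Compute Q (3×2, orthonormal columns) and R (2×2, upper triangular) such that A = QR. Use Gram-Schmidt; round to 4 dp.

Q = [[-0.6667, 0.4134], [-0.6667, -0.7029], [0.3333, -0.5788]], R = [[6.0000, -4.3333], [0.0000, 2.6874]]

q_1 = v_1/‖v_1‖ = (-4, -4, 2)/6.0000 = (-0.6667, -0.6667, 0.3333).
r_{12} = q_1·v_2 = -4.3333.
u_2 = v_2 + 4.3333·q_1 = (1.1111, -1.8889, -1.5556).
‖u_2‖ = 2.6874, so q_2 = (0.4134, -0.7029, -0.5788).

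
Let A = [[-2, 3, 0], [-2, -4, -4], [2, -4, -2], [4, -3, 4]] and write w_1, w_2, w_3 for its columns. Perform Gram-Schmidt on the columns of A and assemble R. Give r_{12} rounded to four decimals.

w_1 = (-2, -2, 2, 4); ‖w_1‖ = 5.2915, so e_1 = (-0.3780, -0.3780, 0.3780, 0.7559).
r_{12} = e_1·w_2 = -3.4017.

r_{12} = -3.4017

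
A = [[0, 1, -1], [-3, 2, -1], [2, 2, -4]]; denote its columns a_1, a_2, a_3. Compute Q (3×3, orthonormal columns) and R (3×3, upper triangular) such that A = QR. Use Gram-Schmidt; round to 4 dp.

a_1 = (0, -3, 2); ‖a_1‖ = 3.6056, so q_1 = (0.0000, -0.8321, 0.5547).
q_1·a_2 = 0.0000·1 + (-0.8321)·2 + 0.5547·2 = -0.5547.
u_2 = a_2 + 0.5547·q_1 = (1.0000, 1.5385, 2.3077).
‖u_2‖ = 2.9483, so q_2 = (0.3392, 0.5218, 0.7827).
q_1·a_3 = 0.0000·(-1) + (-0.8321)·(-1) + 0.5547·(-4) = -1.3868; q_2·a_3 = 0.3392·(-1) + 0.5218·(-1) + 0.7827·(-4) = -3.9919.
u_3 = a_3 + 1.3868·q_1 + 3.9919·q_2 = (0.3540, -0.0708, -0.1062).
‖u_3‖ = 0.3763, so q_3 = (0.9407, -0.1881, -0.2822).

Q = [[0.0000, 0.3392, 0.9407], [-0.8321, 0.5218, -0.1881], [0.5547, 0.7827, -0.2822]], R = [[3.6056, -0.5547, -1.3868], [0.0000, 2.9483, -3.9919], [0.0000, 0.0000, 0.3763]]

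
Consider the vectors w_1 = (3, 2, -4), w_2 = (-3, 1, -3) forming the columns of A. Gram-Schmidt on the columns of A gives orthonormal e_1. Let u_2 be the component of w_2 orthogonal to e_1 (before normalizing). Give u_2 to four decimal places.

u_2 = (-3.5172, 0.6552, -2.3103)

e_1 = w_1/‖w_1‖ = (3, 2, -4)/5.3852 = (0.5571, 0.3714, -0.7428).
r_{12} = e_1·w_2 = 0.9285.
u_2 = w_2 − 0.9285·e_1 = (-3.5172, 0.6552, -2.3103).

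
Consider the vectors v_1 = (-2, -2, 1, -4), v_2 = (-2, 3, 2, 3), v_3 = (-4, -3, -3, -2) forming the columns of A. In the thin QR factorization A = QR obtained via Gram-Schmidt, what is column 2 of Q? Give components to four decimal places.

q_2 = (-0.6579, 0.4534, 0.5512, 0.2401)

v_1 = (-2, -2, 1, -4); ‖v_1‖ = 5.0000, so q_1 = (-0.4000, -0.4000, 0.2000, -0.8000).
q_1·v_2 = (-0.4000)·(-2) + (-0.4000)·3 + 0.2000·2 + (-0.8000)·3 = -2.4000.
u_2 = v_2 + 2.4000·q_1 = (-2.9600, 2.0400, 2.4800, 1.0800).
‖u_2‖ = 4.4989, so q_2 = (-0.6579, 0.4534, 0.5512, 0.2401).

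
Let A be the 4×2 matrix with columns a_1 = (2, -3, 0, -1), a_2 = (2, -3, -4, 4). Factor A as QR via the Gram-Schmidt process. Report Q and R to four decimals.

Q = [[0.5345, 0.1141], [-0.8018, -0.1711], [0.0000, -0.6388], [-0.2673, 0.7414]], R = [[3.7417, 2.4054], [0.0000, 6.2621]]

a_1 = (2, -3, 0, -1); ‖a_1‖ = 3.7417, so q_1 = (0.5345, -0.8018, 0.0000, -0.2673).
q_1·a_2 = 0.5345·2 + (-0.8018)·(-3) + 0.0000·(-4) + (-0.2673)·4 = 2.4054.
u_2 = a_2 − 2.4054·q_1 = (0.7143, -1.0714, -4.0000, 4.6429).
‖u_2‖ = 6.2621, so q_2 = (0.1141, -0.1711, -0.6388, 0.7414).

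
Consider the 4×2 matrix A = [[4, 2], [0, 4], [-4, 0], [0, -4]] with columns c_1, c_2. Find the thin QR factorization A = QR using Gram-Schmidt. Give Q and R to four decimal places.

e_1 = c_1/‖c_1‖ = (4, 0, -4, 0)/5.6569 = (0.7071, 0.0000, -0.7071, 0.0000).
r_{12} = e_1·c_2 = 1.4142.
u_2 = c_2 − 1.4142·e_1 = (1.0000, 4.0000, 1.0000, -4.0000).
‖u_2‖ = 5.8310, so e_2 = (0.1715, 0.6860, 0.1715, -0.6860).

Q = [[0.7071, 0.1715], [0.0000, 0.6860], [-0.7071, 0.1715], [0.0000, -0.6860]], R = [[5.6569, 1.4142], [0.0000, 5.8310]]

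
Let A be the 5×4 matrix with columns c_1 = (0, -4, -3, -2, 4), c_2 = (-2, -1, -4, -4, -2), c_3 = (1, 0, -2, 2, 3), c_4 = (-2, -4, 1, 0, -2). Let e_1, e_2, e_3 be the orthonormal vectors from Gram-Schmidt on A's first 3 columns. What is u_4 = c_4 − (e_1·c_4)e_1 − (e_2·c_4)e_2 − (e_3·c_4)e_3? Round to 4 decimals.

c_1 = (0, -4, -3, -2, 4); ‖c_1‖ = 6.7082, so e_1 = (0.0000, -0.5963, -0.4472, -0.2981, 0.5963).
e_1·c_2 = 0.0000·(-2) + (-0.5963)·(-1) + (-0.4472)·(-4) + (-0.2981)·(-4) + 0.5963·(-2) = 2.3851.
u_2 = c_2 − 2.3851·e_1 = (-2.0000, 0.4222, -2.9333, -3.2889, -3.4222).
‖u_2‖ = 5.9423, so e_2 = (-0.3366, 0.0711, -0.4936, -0.5535, -0.5759).
e_1·c_3 = 0.0000·1 + (-0.5963)·0 + (-0.4472)·(-2) + (-0.2981)·2 + 0.5963·3 = 2.0870; e_2·c_3 = (-0.3366)·1 + 0.0711·0 + (-0.4936)·(-2) + (-0.5535)·2 + (-0.5759)·3 = -2.1840.
u_3 = c_3 − 2.0870·e_1 + 2.1840·e_2 = (0.2649, 1.3996, -2.1447, 1.4135, 0.4978).
‖u_3‖ = 2.9791, so e_3 = (0.0889, 0.4698, -0.7199, 0.4745, 0.1671).
e_1·c_4 = 0.0000·(-2) + (-0.5963)·(-4) + (-0.4472)·1 + (-0.2981)·0 + 0.5963·(-2) = 0.7454; e_2·c_4 = (-0.3366)·(-2) + 0.0711·(-4) + (-0.4936)·1 + (-0.5535)·0 + (-0.5759)·(-2) = 1.0471; e_3·c_4 = 0.0889·(-2) + 0.4698·(-4) + (-0.7199)·1 + 0.4745·0 + 0.1671·(-2) = -3.1113.
u_4 = c_4 − 0.7454·e_1 − 1.0471·e_2 + 3.1113·e_3 = (-1.3709, -2.1682, -0.3897, 2.2780, -1.3215).

u_4 = (-1.3709, -2.1682, -0.3897, 2.2780, -1.3215)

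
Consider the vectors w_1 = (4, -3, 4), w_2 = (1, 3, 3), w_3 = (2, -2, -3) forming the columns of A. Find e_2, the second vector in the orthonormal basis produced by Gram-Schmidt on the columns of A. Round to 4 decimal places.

w_1 = (4, -3, 4); ‖w_1‖ = 6.4031, so e_1 = (0.6247, -0.4685, 0.6247).
e_1·w_2 = 0.6247·1 + (-0.4685)·3 + 0.6247·3 = 1.0932.
u_2 = w_2 − 1.0932·e_1 = (0.3171, 3.5122, 2.3171).
‖u_2‖ = 4.2196, so e_2 = (0.0751, 0.8324, 0.5491).

e_2 = (0.0751, 0.8324, 0.5491)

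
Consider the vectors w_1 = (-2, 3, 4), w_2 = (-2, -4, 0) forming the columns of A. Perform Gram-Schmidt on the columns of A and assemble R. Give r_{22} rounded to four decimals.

r_{22} = 4.2182

w_1 = (-2, 3, 4); ‖w_1‖ = 5.3852, so e_1 = (-0.3714, 0.5571, 0.7428).
e_1·w_2 = (-0.3714)·(-2) + 0.5571·(-4) + 0.7428·0 = -1.4856.
u_2 = w_2 + 1.4856·e_1 = (-2.5517, -3.1724, 1.1034).
r_{22} = ‖u_2‖ = 4.2182.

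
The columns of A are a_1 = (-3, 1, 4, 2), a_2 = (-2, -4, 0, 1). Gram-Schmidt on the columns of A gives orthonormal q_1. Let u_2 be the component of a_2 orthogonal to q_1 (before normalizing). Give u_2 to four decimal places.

a_1 = (-3, 1, 4, 2); ‖a_1‖ = 5.4772, so q_1 = (-0.5477, 0.1826, 0.7303, 0.3651).
q_1·a_2 = (-0.5477)·(-2) + 0.1826·(-4) + 0.7303·0 + 0.3651·1 = 0.7303.
u_2 = a_2 − 0.7303·q_1 = (-1.6000, -4.1333, -0.5333, 0.7333).

u_2 = (-1.6000, -4.1333, -0.5333, 0.7333)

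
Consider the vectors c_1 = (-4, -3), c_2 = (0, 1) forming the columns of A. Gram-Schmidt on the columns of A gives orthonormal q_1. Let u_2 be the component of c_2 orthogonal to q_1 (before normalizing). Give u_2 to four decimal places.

q_1 = c_1/‖c_1‖ = (-4, -3)/5.0000 = (-0.8000, -0.6000).
r_{12} = q_1·c_2 = -0.6000.
u_2 = c_2 + 0.6000·q_1 = (-0.4800, 0.6400).

u_2 = (-0.4800, 0.6400)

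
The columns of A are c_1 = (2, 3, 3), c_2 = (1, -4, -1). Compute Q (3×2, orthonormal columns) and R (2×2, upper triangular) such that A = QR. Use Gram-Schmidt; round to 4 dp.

Q = [[0.4264, 0.6792], [0.6396, -0.6934], [0.6396, 0.2406]], R = [[4.6904, -2.7716], [0.0000, 3.2122]]

e_1 = c_1/‖c_1‖ = (2, 3, 3)/4.6904 = (0.4264, 0.6396, 0.6396).
r_{12} = e_1·c_2 = -2.7716.
u_2 = c_2 + 2.7716·e_1 = (2.1818, -2.2273, 0.7727).
‖u_2‖ = 3.2122, so e_2 = (0.6792, -0.6934, 0.2406).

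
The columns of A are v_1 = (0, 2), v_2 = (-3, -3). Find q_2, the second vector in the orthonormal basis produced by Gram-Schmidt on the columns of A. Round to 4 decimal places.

v_1 = (0, 2); ‖v_1‖ = 2.0000, so q_1 = (0.0000, 1.0000).
q_1·v_2 = 0.0000·(-3) + 1.0000·(-3) = -3.0000.
u_2 = v_2 + 3.0000·q_1 = (-3.0000, 0.0000).
‖u_2‖ = 3.0000, so q_2 = (-1.0000, 0.0000).

q_2 = (-1.0000, 0.0000)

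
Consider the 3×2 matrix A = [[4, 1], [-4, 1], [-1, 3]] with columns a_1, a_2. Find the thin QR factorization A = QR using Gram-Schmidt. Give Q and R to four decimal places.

a_1 = (4, -4, -1); ‖a_1‖ = 5.7446, so q_1 = (0.6963, -0.6963, -0.1741).
q_1·a_2 = 0.6963·1 + (-0.6963)·1 + (-0.1741)·3 = -0.5222.
u_2 = a_2 + 0.5222·q_1 = (1.3636, 0.6364, 2.9091).
‖u_2‖ = 3.2753, so q_2 = (0.4163, 0.1943, 0.8882).

Q = [[0.6963, 0.4163], [-0.6963, 0.1943], [-0.1741, 0.8882]], R = [[5.7446, -0.5222], [0.0000, 3.2753]]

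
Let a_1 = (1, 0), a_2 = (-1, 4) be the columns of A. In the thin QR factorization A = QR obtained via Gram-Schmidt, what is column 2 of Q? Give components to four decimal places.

q_2 = (0.0000, 1.0000)

a_1 = (1, 0); ‖a_1‖ = 1.0000, so q_1 = (1.0000, 0.0000).
q_1·a_2 = 1.0000·(-1) + 0.0000·4 = -1.0000.
u_2 = a_2 + 1.0000·q_1 = (0.0000, 4.0000).
‖u_2‖ = 4.0000, so q_2 = (0.0000, 1.0000).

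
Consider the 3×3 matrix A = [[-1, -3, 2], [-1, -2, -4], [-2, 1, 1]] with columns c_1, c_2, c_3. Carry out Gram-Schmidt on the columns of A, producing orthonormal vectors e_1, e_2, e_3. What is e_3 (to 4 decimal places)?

e_3 = (0.5774, -0.8083, 0.1155)

c_1 = (-1, -1, -2); ‖c_1‖ = 2.4495, so e_1 = (-0.4082, -0.4082, -0.8165).
e_1·c_2 = (-0.4082)·(-3) + (-0.4082)·(-2) + (-0.8165)·1 = 1.2247.
u_2 = c_2 − 1.2247·e_1 = (-2.5000, -1.5000, 2.0000).
‖u_2‖ = 3.5355, so e_2 = (-0.7071, -0.4243, 0.5657).
e_1·c_3 = (-0.4082)·2 + (-0.4082)·(-4) + (-0.8165)·1 = 0.0000; e_2·c_3 = (-0.7071)·2 + (-0.4243)·(-4) + 0.5657·1 = 0.8485.
u_3 = c_3 + 0.0000·e_1 − 0.8485·e_2 = (2.6000, -3.6400, 0.5200).
‖u_3‖ = 4.5033, so e_3 = (0.5774, -0.8083, 0.1155).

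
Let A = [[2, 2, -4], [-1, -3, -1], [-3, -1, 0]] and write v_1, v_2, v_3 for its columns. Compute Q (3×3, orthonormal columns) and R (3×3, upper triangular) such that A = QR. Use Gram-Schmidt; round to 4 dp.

v_1 = (2, -1, -3); ‖v_1‖ = 3.7417, so e_1 = (0.5345, -0.2673, -0.8018).
e_1·v_2 = 0.5345·2 + (-0.2673)·(-3) + (-0.8018)·(-1) = 2.6726.
u_2 = v_2 − 2.6726·e_1 = (0.5714, -2.2857, 1.1429).
‖u_2‖ = 2.6186, so e_2 = (0.2182, -0.8729, 0.4364).
e_1·v_3 = 0.5345·(-4) + (-0.2673)·(-1) + (-0.8018)·0 = -1.8708; e_2·v_3 = 0.2182·(-4) + (-0.8729)·(-1) + 0.4364·0 = 0.0000.
u_3 = v_3 + 1.8708·e_1 − 0.0000·e_2 = (-3.0000, -1.5000, -1.5000).
‖u_3‖ = 3.6742, so e_3 = (-0.8165, -0.4082, -0.4082).

Q = [[0.5345, 0.2182, -0.8165], [-0.2673, -0.8729, -0.4082], [-0.8018, 0.4364, -0.4082]], R = [[3.7417, 2.6726, -1.8708], [0.0000, 2.6186, 0.0000], [0.0000, 0.0000, 3.6742]]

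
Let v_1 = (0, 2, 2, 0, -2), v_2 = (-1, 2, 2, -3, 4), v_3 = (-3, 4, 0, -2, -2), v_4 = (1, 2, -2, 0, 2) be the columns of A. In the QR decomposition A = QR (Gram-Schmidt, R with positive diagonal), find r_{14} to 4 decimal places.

r_{14} = -1.1547

v_1 = (0, 2, 2, 0, -2); ‖v_1‖ = 3.4641, so q_1 = (0.0000, 0.5774, 0.5774, 0.0000, -0.5774).
r_{14} = q_1·v_4 = -1.1547.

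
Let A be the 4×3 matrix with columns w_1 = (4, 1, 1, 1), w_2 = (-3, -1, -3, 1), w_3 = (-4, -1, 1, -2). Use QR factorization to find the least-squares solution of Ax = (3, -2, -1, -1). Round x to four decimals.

w_1 = (4, 1, 1, 1); ‖w_1‖ = 4.3589, so e_1 = (0.9177, 0.2294, 0.2294, 0.2294).
e_1·w_2 = 0.9177·(-3) + 0.2294·(-1) + 0.2294·(-3) + 0.2294·1 = -3.4412.
u_2 = w_2 + 3.4412·e_1 = (0.1579, -0.2105, -2.2105, 1.7895).
‖u_2‖ = 2.8562, so e_2 = (0.0553, -0.0737, -0.7739, 0.6265).
e_1·w_3 = 0.9177·(-4) + 0.2294·(-1) + 0.2294·1 + 0.2294·(-2) = -4.1295; e_2·w_3 = 0.0553·(-4) + (-0.0737)·(-1) + (-0.7739)·1 + 0.6265·(-2) = -2.1744.
u_3 = w_3 + 4.1295·e_1 + 2.1744·e_2 = (-0.0903, -0.2129, 0.2645, 0.3097).
‖u_3‖ = 0.4684, so e_3 = (-0.1929, -0.4546, 0.5648, 0.6612).
Qᵀb = (1.8353, 0.4607, -0.8954).
Back-substitute: x_3 = -0.8954/0.4684 = -1.9118.
x_2 = (0.4607 + 2.1744·(-1.9118))/2.8562 = -1.2941.
x_1 = (1.8353 + 3.4412·(-1.2941) + 4.1295·(-1.9118))/4.3589 = -2.4118.

x = (-2.4118, -1.2941, -1.9118)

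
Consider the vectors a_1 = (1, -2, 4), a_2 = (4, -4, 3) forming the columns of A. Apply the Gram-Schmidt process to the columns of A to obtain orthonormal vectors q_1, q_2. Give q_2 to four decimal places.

q_1 = a_1/‖a_1‖ = (1, -2, 4)/4.5826 = (0.2182, -0.4364, 0.8729).
r_{12} = q_1·a_2 = 5.2372.
u_2 = a_2 − 5.2372·q_1 = (2.8571, -1.7143, -1.5714).
‖u_2‖ = 3.6839, so q_2 = (0.7756, -0.4653, -0.4266).

q_2 = (0.7756, -0.4653, -0.4266)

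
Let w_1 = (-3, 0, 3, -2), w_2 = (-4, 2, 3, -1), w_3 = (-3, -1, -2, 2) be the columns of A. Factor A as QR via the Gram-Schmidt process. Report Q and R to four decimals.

Q = [[-0.6396, -0.3539, -0.6655], [0.0000, 0.8196, -0.4996], [0.6396, -0.0559, -0.4430], [-0.4264, 0.4471, 0.3337]], R = [[4.6904, 4.9036, -0.2132], [0.0000, 2.4402, 1.2480], [0.0000, 0.0000, 4.0493]]

w_1 = (-3, 0, 3, -2); ‖w_1‖ = 4.6904, so q_1 = (-0.6396, 0.0000, 0.6396, -0.4264).
q_1·w_2 = (-0.6396)·(-4) + 0.0000·2 + 0.6396·3 + (-0.4264)·(-1) = 4.9036.
u_2 = w_2 − 4.9036·q_1 = (-0.8636, 2.0000, -0.1364, 1.0909).
‖u_2‖ = 2.4402, so q_2 = (-0.3539, 0.8196, -0.0559, 0.4471).
q_1·w_3 = (-0.6396)·(-3) + 0.0000·(-1) + 0.6396·(-2) + (-0.4264)·2 = -0.2132; q_2·w_3 = (-0.3539)·(-3) + 0.8196·(-1) + (-0.0559)·(-2) + 0.4471·2 = 1.2480.
u_3 = w_3 + 0.2132·q_1 − 1.2480·q_2 = (-2.6947, -2.0229, -1.7939, 1.3511).
‖u_3‖ = 4.0493, so q_3 = (-0.6655, -0.4996, -0.4430, 0.3337).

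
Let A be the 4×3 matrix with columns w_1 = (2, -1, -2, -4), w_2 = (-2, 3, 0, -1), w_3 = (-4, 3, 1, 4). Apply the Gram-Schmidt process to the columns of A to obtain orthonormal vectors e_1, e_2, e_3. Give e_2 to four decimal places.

w_1 = (2, -1, -2, -4); ‖w_1‖ = 5.0000, so e_1 = (0.4000, -0.2000, -0.4000, -0.8000).
e_1·w_2 = 0.4000·(-2) + (-0.2000)·3 + (-0.4000)·0 + (-0.8000)·(-1) = -0.6000.
u_2 = w_2 + 0.6000·e_1 = (-1.7600, 2.8800, -0.2400, -1.4800).
‖u_2‖ = 3.6932, so e_2 = (-0.4765, 0.7798, -0.0650, -0.4007).

e_2 = (-0.4765, 0.7798, -0.0650, -0.4007)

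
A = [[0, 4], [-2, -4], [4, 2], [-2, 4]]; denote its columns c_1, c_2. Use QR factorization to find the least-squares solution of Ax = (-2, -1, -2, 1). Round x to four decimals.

x = (-0.3243, -0.0270)

e_1 = c_1/‖c_1‖ = (0, -2, 4, -2)/4.8990 = (0.0000, -0.4082, 0.8165, -0.4082).
r_{12} = e_1·c_2 = 1.6330.
u_2 = c_2 − 1.6330·e_1 = (4.0000, -3.3333, 0.6667, 4.6667).
‖u_2‖ = 7.0238, so e_2 = (0.5695, -0.4746, 0.0949, 0.6644).
Qᵀb = (-1.6330, -0.1898).
Back-substitute: x_2 = -0.1898/7.0238 = -0.0270.
x_1 = (-1.6330 − 1.6330·(-0.0270))/4.8990 = -0.3243.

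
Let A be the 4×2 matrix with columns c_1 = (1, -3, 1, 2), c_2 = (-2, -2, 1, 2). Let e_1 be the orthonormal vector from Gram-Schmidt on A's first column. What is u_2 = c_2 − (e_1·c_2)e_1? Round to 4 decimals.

c_1 = (1, -3, 1, 2); ‖c_1‖ = 3.8730, so e_1 = (0.2582, -0.7746, 0.2582, 0.5164).
e_1·c_2 = 0.2582·(-2) + (-0.7746)·(-2) + 0.2582·1 + 0.5164·2 = 2.3238.
u_2 = c_2 − 2.3238·e_1 = (-2.6000, -0.2000, 0.4000, 0.8000).

u_2 = (-2.6000, -0.2000, 0.4000, 0.8000)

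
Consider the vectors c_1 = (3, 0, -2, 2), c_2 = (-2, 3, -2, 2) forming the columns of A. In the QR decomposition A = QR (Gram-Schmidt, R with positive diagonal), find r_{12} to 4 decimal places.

r_{12} = 0.4851

c_1 = (3, 0, -2, 2); ‖c_1‖ = 4.1231, so q_1 = (0.7276, 0.0000, -0.4851, 0.4851).
r_{12} = q_1·c_2 = 0.4851.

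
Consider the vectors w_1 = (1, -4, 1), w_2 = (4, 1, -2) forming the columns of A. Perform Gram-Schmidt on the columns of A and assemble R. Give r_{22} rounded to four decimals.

r_{22} = 4.5583

q_1 = w_1/‖w_1‖ = (1, -4, 1)/4.2426 = (0.2357, -0.9428, 0.2357).
r_{12} = q_1·w_2 = -0.4714.
u_2 = w_2 + 0.4714·q_1 = (4.1111, 0.5556, -1.8889).
r_{22} = ‖u_2‖ = 4.5583.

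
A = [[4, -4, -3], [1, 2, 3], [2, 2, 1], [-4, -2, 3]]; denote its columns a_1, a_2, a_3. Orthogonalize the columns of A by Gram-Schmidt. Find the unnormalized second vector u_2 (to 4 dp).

u_2 = (-3.7838, 2.0541, 2.1081, -2.2162)

a_1 = (4, 1, 2, -4); ‖a_1‖ = 6.0828, so e_1 = (0.6576, 0.1644, 0.3288, -0.6576).
e_1·a_2 = 0.6576·(-4) + 0.1644·2 + 0.3288·2 + (-0.6576)·(-2) = -0.3288.
u_2 = a_2 + 0.3288·e_1 = (-3.7838, 2.0541, 2.1081, -2.2162).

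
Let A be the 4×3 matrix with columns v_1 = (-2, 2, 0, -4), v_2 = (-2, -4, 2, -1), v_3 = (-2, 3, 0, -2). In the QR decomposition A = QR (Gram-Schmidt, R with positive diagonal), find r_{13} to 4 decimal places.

r_{13} = 3.6742

v_1 = (-2, 2, 0, -4); ‖v_1‖ = 4.8990, so q_1 = (-0.4082, 0.4082, 0.0000, -0.8165).
r_{13} = q_1·v_3 = 3.6742.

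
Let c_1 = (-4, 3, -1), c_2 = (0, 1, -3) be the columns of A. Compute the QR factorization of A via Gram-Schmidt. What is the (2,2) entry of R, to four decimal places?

r_{22} = 2.9352

c_1 = (-4, 3, -1); ‖c_1‖ = 5.0990, so e_1 = (-0.7845, 0.5883, -0.1961).
e_1·c_2 = (-0.7845)·0 + 0.5883·1 + (-0.1961)·(-3) = 1.1767.
u_2 = c_2 − 1.1767·e_1 = (0.9231, 0.3077, -2.7692).
r_{22} = ‖u_2‖ = 2.9352.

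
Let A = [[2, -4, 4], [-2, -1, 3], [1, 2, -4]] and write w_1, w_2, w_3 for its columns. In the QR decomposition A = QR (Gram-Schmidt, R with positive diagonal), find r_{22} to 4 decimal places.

r_{22} = 4.3843

w_1 = (2, -2, 1); ‖w_1‖ = 3.0000, so q_1 = (0.6667, -0.6667, 0.3333).
q_1·w_2 = 0.6667·(-4) + (-0.6667)·(-1) + 0.3333·2 = -1.3333.
u_2 = w_2 + 1.3333·q_1 = (-3.1111, -1.8889, 2.4444).
r_{22} = ‖u_2‖ = 4.3843.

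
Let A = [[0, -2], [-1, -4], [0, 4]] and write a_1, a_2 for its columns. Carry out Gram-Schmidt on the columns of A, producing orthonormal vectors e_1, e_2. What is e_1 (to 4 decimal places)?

a_1 = (0, -1, 0); ‖a_1‖ = 1.0000, so e_1 = (0.0000, -1.0000, 0.0000).

e_1 = (0.0000, -1.0000, 0.0000)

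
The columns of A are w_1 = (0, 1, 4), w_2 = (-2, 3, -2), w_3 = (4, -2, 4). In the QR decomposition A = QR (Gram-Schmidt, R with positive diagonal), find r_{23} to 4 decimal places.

e_1 = w_1/‖w_1‖ = (0, 1, 4)/4.1231 = (0.0000, 0.2425, 0.9701).
r_{12} = e_1·w_2 = -1.2127.
u_2 = w_2 + 1.2127·e_1 = (-2.0000, 3.2941, -0.8235).
‖u_2‖ = 3.9407, so e_2 = (-0.5075, 0.8359, -0.2090).
r_{23} = e_2·w_3 = -4.5378.

r_{23} = -4.5378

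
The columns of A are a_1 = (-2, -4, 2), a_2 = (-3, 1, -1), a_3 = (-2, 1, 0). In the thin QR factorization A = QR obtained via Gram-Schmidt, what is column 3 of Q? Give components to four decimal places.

e_1 = a_1/‖a_1‖ = (-2, -4, 2)/4.8990 = (-0.4082, -0.8165, 0.4082).
r_{12} = e_1·a_2 = 0.0000.
u_2 = a_2 + 0.0000·e_1 = (-3.0000, 1.0000, -1.0000).
‖u_2‖ = 3.3166, so e_2 = (-0.9045, 0.3015, -0.3015).
r_{13} = e_1·a_3 = 0.0000; r_{23} = e_2·a_3 = 2.1106.
u_3 = a_3 + 0.0000·e_1 − 2.1106·e_2 = (-0.0909, 0.3636, 0.6364).
‖u_3‖ = 0.7385, so e_3 = (-0.1231, 0.4924, 0.8616).

e_3 = (-0.1231, 0.4924, 0.8616)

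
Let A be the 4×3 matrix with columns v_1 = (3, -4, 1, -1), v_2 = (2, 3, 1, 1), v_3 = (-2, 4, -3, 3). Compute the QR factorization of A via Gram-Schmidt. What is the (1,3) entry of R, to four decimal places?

v_1 = (3, -4, 1, -1); ‖v_1‖ = 5.1962, so e_1 = (0.5774, -0.7698, 0.1925, -0.1925).
r_{13} = e_1·v_3 = -5.3886.

r_{13} = -5.3886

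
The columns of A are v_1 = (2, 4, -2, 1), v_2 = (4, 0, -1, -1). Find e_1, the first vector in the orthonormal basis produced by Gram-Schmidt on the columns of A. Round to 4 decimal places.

e_1 = (0.4000, 0.8000, -0.4000, 0.2000)

v_1 = (2, 4, -2, 1); ‖v_1‖ = 5.0000, so e_1 = (0.4000, 0.8000, -0.4000, 0.2000).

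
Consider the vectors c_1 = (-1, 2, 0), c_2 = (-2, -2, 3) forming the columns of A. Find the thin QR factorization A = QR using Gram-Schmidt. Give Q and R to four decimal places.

Q = [[-0.4472, -0.5963], [0.8944, -0.2981], [0.0000, 0.7454]], R = [[2.2361, -0.8944], [0.0000, 4.0249]]

c_1 = (-1, 2, 0); ‖c_1‖ = 2.2361, so e_1 = (-0.4472, 0.8944, 0.0000).
e_1·c_2 = (-0.4472)·(-2) + 0.8944·(-2) + 0.0000·3 = -0.8944.
u_2 = c_2 + 0.8944·e_1 = (-2.4000, -1.2000, 3.0000).
‖u_2‖ = 4.0249, so e_2 = (-0.5963, -0.2981, 0.7454).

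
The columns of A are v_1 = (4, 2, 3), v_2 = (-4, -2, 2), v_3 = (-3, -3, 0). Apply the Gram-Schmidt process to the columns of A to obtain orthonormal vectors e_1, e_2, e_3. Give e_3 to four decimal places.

e_3 = (0.4472, -0.8944, 0.0000)

e_1 = v_1/‖v_1‖ = (4, 2, 3)/5.3852 = (0.7428, 0.3714, 0.5571).
r_{12} = e_1·v_2 = -2.5997.
u_2 = v_2 + 2.5997·e_1 = (-2.0690, -1.0345, 3.4483).
‖u_2‖ = 4.1523, so e_2 = (-0.4983, -0.2491, 0.8305).
r_{13} = e_1·v_3 = -3.3425; r_{23} = e_2·v_3 = 2.2422.
u_3 = v_3 + 3.3425·e_1 − 2.2422·e_2 = (0.6000, -1.2000, 0.0000).
‖u_3‖ = 1.3416, so e_3 = (0.4472, -0.8944, 0.0000).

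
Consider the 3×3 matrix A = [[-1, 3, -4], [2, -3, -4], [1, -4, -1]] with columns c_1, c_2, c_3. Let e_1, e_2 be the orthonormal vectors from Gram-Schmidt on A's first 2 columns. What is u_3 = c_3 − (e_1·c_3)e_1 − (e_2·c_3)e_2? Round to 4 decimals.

e_1 = c_1/‖c_1‖ = (-1, 2, 1)/2.4495 = (-0.4082, 0.8165, 0.4082).
r_{12} = e_1·c_2 = -5.3072.
u_2 = c_2 + 5.3072·e_1 = (0.8333, 1.3333, -1.8333).
‖u_2‖ = 2.4152, so e_2 = (0.3450, 0.5521, -0.7591).
r_{13} = e_1·c_3 = -2.0412; r_{23} = e_2·c_3 = -2.8293.
u_3 = c_3 + 2.0412·e_1 + 2.8293·e_2 = (-3.8571, -0.7714, -2.3143).

u_3 = (-3.8571, -0.7714, -2.3143)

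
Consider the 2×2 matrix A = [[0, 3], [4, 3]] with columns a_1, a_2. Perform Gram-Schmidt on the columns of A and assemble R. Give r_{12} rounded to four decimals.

e_1 = a_1/‖a_1‖ = (0, 4)/4.0000 = (0.0000, 1.0000).
r_{12} = e_1·a_2 = 3.0000.

r_{12} = 3.0000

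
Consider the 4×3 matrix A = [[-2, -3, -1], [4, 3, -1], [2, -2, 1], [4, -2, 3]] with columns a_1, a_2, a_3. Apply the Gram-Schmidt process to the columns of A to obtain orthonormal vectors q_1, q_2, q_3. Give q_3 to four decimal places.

a_1 = (-2, 4, 2, 4); ‖a_1‖ = 6.3246, so q_1 = (-0.3162, 0.6325, 0.3162, 0.6325).
q_1·a_2 = (-0.3162)·(-3) + 0.6325·3 + 0.3162·(-2) + 0.6325·(-2) = 0.9487.
u_2 = a_2 − 0.9487·q_1 = (-2.7000, 2.4000, -2.3000, -2.6000).
‖u_2‖ = 5.0100, so q_2 = (-0.5389, 0.4790, -0.4591, -0.5190).
q_1·a_3 = (-0.3162)·(-1) + 0.6325·(-1) + 0.3162·1 + 0.6325·3 = 1.8974; q_2·a_3 = (-0.5389)·(-1) + 0.4790·(-1) + (-0.4591)·1 + (-0.5190)·3 = -1.9561.
u_3 = a_3 − 1.8974·q_1 + 1.9561·q_2 = (-1.4542, -1.2629, -0.4980, 0.7849).
‖u_3‖ = 2.1386, so q_3 = (-0.6800, -0.5905, -0.2329, 0.3670).

q_3 = (-0.6800, -0.5905, -0.2329, 0.3670)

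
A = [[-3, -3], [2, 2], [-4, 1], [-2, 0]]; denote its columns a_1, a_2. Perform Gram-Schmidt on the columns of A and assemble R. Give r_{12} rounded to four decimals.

r_{12} = 1.5667

e_1 = a_1/‖a_1‖ = (-3, 2, -4, -2)/5.7446 = (-0.5222, 0.3482, -0.6963, -0.3482).
r_{12} = e_1·a_2 = 1.5667.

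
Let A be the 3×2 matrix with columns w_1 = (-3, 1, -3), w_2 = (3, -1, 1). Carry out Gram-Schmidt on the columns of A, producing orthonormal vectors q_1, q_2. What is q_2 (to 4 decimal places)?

w_1 = (-3, 1, -3); ‖w_1‖ = 4.3589, so q_1 = (-0.6882, 0.2294, -0.6882).
q_1·w_2 = (-0.6882)·3 + 0.2294·(-1) + (-0.6882)·1 = -2.9824.
u_2 = w_2 + 2.9824·q_1 = (0.9474, -0.3158, -1.0526).
‖u_2‖ = 1.4510, so q_2 = (0.6529, -0.2176, -0.7255).

q_2 = (0.6529, -0.2176, -0.7255)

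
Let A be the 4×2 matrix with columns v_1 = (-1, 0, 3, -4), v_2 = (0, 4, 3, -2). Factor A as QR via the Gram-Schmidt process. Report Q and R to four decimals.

Q = [[-0.1961, 0.1546], [0.0000, 0.9458], [0.5883, 0.2456], [-0.7845, 0.1455]], R = [[5.0990, 3.3340], [0.0000, 4.2290]]

e_1 = v_1/‖v_1‖ = (-1, 0, 3, -4)/5.0990 = (-0.1961, 0.0000, 0.5883, -0.7845).
r_{12} = e_1·v_2 = 3.3340.
u_2 = v_2 − 3.3340·e_1 = (0.6538, 4.0000, 1.0385, 0.6154).
‖u_2‖ = 4.2290, so e_2 = (0.1546, 0.9458, 0.2456, 0.1455).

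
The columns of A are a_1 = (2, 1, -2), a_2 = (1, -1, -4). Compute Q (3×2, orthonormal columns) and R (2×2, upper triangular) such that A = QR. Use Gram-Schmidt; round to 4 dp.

Q = [[0.6667, -0.3333], [0.3333, -0.6667], [-0.6667, -0.6667]], R = [[3.0000, 3.0000], [0.0000, 3.0000]]

a_1 = (2, 1, -2); ‖a_1‖ = 3.0000, so q_1 = (0.6667, 0.3333, -0.6667).
q_1·a_2 = 0.6667·1 + 0.3333·(-1) + (-0.6667)·(-4) = 3.0000.
u_2 = a_2 − 3.0000·q_1 = (-1.0000, -2.0000, -2.0000).
‖u_2‖ = 3.0000, so q_2 = (-0.3333, -0.6667, -0.6667).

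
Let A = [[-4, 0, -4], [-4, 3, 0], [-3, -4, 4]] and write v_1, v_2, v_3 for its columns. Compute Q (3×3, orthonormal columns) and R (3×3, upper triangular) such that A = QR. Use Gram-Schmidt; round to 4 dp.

Q = [[-0.6247, 0.0000, -0.7809], [-0.6247, 0.6000, 0.4998], [-0.4685, -0.8000, 0.3748]], R = [[6.4031, 0.0000, 0.6247], [0.0000, 5.0000, -3.2000], [0.0000, 0.0000, 4.6227]]

q_1 = v_1/‖v_1‖ = (-4, -4, -3)/6.4031 = (-0.6247, -0.6247, -0.4685).
r_{12} = q_1·v_2 = 0.0000.
u_2 = v_2 + 0.0000·q_1 = (0.0000, 3.0000, -4.0000).
‖u_2‖ = 5.0000, so q_2 = (0.0000, 0.6000, -0.8000).
r_{13} = q_1·v_3 = 0.6247; r_{23} = q_2·v_3 = -3.2000.
u_3 = v_3 − 0.6247·q_1 + 3.2000·q_2 = (-3.6098, 2.3102, 1.7327).
‖u_3‖ = 4.6227, so q_3 = (-0.7809, 0.4998, 0.3748).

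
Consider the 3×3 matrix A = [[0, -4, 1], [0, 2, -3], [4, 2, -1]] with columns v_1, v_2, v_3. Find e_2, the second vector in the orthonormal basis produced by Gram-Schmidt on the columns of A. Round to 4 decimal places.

v_1 = (0, 0, 4); ‖v_1‖ = 4.0000, so e_1 = (0.0000, 0.0000, 1.0000).
e_1·v_2 = 0.0000·(-4) + 0.0000·2 + 1.0000·2 = 2.0000.
u_2 = v_2 − 2.0000·e_1 = (-4.0000, 2.0000, 0.0000).
‖u_2‖ = 4.4721, so e_2 = (-0.8944, 0.4472, 0.0000).

e_2 = (-0.8944, 0.4472, 0.0000)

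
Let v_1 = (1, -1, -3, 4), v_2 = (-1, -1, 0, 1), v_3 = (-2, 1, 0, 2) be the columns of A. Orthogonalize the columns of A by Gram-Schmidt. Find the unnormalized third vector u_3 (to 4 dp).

v_1 = (1, -1, -3, 4); ‖v_1‖ = 5.1962, so q_1 = (0.1925, -0.1925, -0.5774, 0.7698).
q_1·v_2 = 0.1925·(-1) + (-0.1925)·(-1) + (-0.5774)·0 + 0.7698·1 = 0.7698.
u_2 = v_2 − 0.7698·q_1 = (-1.1481, -0.8519, 0.4444, 0.4074).
‖u_2‖ = 1.5516, so q_2 = (-0.7400, -0.5490, 0.2864, 0.2626).
q_1·v_3 = 0.1925·(-2) + (-0.1925)·1 + (-0.5774)·0 + 0.7698·2 = 0.9623; q_2·v_3 = (-0.7400)·(-2) + (-0.5490)·1 + 0.2864·0 + 0.2626·2 = 1.4561.
u_3 = v_3 − 0.9623·q_1 − 1.4561·q_2 = (-1.1077, 1.9846, 0.1385, 0.8769).

u_3 = (-1.1077, 1.9846, 0.1385, 0.8769)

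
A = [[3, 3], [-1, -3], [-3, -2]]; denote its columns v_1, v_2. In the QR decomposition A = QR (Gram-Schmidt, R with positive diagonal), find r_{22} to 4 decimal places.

r_{22} = 2.2243

e_1 = v_1/‖v_1‖ = (3, -1, -3)/4.3589 = (0.6882, -0.2294, -0.6882).
r_{12} = e_1·v_2 = 4.1295.
u_2 = v_2 − 4.1295·e_1 = (0.1579, -2.0526, 0.8421).
r_{22} = ‖u_2‖ = 2.2243.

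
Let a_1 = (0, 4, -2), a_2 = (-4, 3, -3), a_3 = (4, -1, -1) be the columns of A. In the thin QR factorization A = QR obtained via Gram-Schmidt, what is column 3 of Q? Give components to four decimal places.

q_1 = a_1/‖a_1‖ = (0, 4, -2)/4.4721 = (0.0000, 0.8944, -0.4472).
r_{12} = q_1·a_2 = 4.0249.
u_2 = a_2 − 4.0249·q_1 = (-4.0000, -0.6000, -1.2000).
‖u_2‖ = 4.2190, so q_2 = (-0.9481, -0.1422, -0.2844).
r_{13} = q_1·a_3 = -0.4472; r_{23} = q_2·a_3 = -3.3657.
u_3 = a_3 + 0.4472·q_1 + 3.3657·q_2 = (0.8090, -1.0787, -2.1573).
‖u_3‖ = 2.5440, so q_3 = (0.3180, -0.4240, -0.8480).

q_3 = (0.3180, -0.4240, -0.8480)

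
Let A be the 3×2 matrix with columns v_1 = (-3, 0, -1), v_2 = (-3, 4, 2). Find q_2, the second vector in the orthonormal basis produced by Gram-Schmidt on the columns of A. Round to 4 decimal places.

v_1 = (-3, 0, -1); ‖v_1‖ = 3.1623, so q_1 = (-0.9487, 0.0000, -0.3162).
q_1·v_2 = (-0.9487)·(-3) + 0.0000·4 + (-0.3162)·2 = 2.2136.
u_2 = v_2 − 2.2136·q_1 = (-0.9000, 4.0000, 2.7000).
‖u_2‖ = 4.9092, so q_2 = (-0.1833, 0.8148, 0.5500).

q_2 = (-0.1833, 0.8148, 0.5500)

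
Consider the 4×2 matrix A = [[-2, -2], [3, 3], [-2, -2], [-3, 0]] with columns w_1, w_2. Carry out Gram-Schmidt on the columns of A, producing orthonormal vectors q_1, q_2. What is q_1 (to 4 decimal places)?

q_1 = (-0.3922, 0.5883, -0.3922, -0.5883)

w_1 = (-2, 3, -2, -3); ‖w_1‖ = 5.0990, so q_1 = (-0.3922, 0.5883, -0.3922, -0.5883).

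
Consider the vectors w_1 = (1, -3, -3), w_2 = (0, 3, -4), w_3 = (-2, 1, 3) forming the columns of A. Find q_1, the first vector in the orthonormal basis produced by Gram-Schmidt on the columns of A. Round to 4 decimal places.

q_1 = w_1/‖w_1‖ = (1, -3, -3)/4.3589 = (0.2294, -0.6882, -0.6882).

q_1 = (0.2294, -0.6882, -0.6882)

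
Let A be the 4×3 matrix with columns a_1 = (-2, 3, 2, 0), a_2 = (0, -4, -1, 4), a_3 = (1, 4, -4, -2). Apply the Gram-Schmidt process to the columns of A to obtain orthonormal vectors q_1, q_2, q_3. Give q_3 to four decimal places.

q_1 = a_1/‖a_1‖ = (-2, 3, 2, 0)/4.1231 = (-0.4851, 0.7276, 0.4851, 0.0000).
r_{12} = q_1·a_2 = -3.3955.
u_2 = a_2 + 3.3955·q_1 = (-1.6471, -1.5294, 0.6471, 4.0000).
‖u_2‖ = 4.6336, so q_2 = (-0.3555, -0.3301, 0.1396, 0.8633).
r_{13} = q_1·a_3 = 0.4851; r_{23} = q_2·a_3 = -3.9608.
u_3 = a_3 − 0.4851·q_1 + 3.9608·q_2 = (-0.1726, 2.3397, -3.6822, 1.4192).
‖u_3‖ = 4.5909, so q_3 = (-0.0376, 0.5096, -0.8021, 0.3091).

q_3 = (-0.0376, 0.5096, -0.8021, 0.3091)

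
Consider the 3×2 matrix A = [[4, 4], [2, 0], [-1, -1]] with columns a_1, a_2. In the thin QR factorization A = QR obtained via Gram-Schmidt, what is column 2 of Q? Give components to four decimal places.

q_2 = (0.4234, -0.8997, -0.1059)

a_1 = (4, 2, -1); ‖a_1‖ = 4.5826, so q_1 = (0.8729, 0.4364, -0.2182).
q_1·a_2 = 0.8729·4 + 0.4364·0 + (-0.2182)·(-1) = 3.7097.
u_2 = a_2 − 3.7097·q_1 = (0.7619, -1.6190, -0.1905).
‖u_2‖ = 1.7995, so q_2 = (0.4234, -0.8997, -0.1059).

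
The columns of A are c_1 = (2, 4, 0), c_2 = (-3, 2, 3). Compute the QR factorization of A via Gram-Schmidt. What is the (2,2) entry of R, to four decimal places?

q_1 = c_1/‖c_1‖ = (2, 4, 0)/4.4721 = (0.4472, 0.8944, 0.0000).
r_{12} = q_1·c_2 = 0.4472.
u_2 = c_2 − 0.4472·q_1 = (-3.2000, 1.6000, 3.0000).
r_{22} = ‖u_2‖ = 4.6690.

r_{22} = 4.6690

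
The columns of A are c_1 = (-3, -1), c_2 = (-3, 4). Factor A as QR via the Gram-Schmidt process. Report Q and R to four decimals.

q_1 = c_1/‖c_1‖ = (-3, -1)/3.1623 = (-0.9487, -0.3162).
r_{12} = q_1·c_2 = 1.5811.
u_2 = c_2 − 1.5811·q_1 = (-1.5000, 4.5000).
‖u_2‖ = 4.7434, so q_2 = (-0.3162, 0.9487).

Q = [[-0.9487, -0.3162], [-0.3162, 0.9487]], R = [[3.1623, 1.5811], [0.0000, 4.7434]]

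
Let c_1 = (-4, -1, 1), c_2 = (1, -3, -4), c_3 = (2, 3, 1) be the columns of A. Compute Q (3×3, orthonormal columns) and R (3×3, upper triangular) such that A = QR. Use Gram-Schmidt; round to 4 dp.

c_1 = (-4, -1, 1); ‖c_1‖ = 4.2426, so q_1 = (-0.9428, -0.2357, 0.2357).
q_1·c_2 = (-0.9428)·1 + (-0.2357)·(-3) + 0.2357·(-4) = -1.1785.
u_2 = c_2 + 1.1785·q_1 = (-0.1111, -3.2778, -3.7222).
‖u_2‖ = 4.9610, so q_2 = (-0.0224, -0.6607, -0.7503).
q_1·c_3 = (-0.9428)·2 + (-0.2357)·3 + 0.2357·1 = -2.3570; q_2·c_3 = (-0.0224)·2 + (-0.6607)·3 + (-0.7503)·1 = -2.7772.
u_3 = c_3 + 2.3570·q_1 + 2.7772·q_2 = (-0.2844, 0.6095, -0.5282).
‖u_3‖ = 0.8552, so q_3 = (-0.3326, 0.7127, -0.6176).

Q = [[-0.9428, -0.0224, -0.3326], [-0.2357, -0.6607, 0.7127], [0.2357, -0.7503, -0.6176]], R = [[4.2426, -1.1785, -2.3570], [0.0000, 4.9610, -2.7772], [0.0000, 0.0000, 0.8552]]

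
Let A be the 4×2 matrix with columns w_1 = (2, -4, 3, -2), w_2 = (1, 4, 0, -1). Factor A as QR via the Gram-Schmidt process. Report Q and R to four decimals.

Q = [[0.3482, 0.4677], [-0.6963, 0.6893], [0.5222, 0.2954], [-0.3482, -0.4677]], R = [[5.7446, -2.0889], [0.0000, 3.6927]]

w_1 = (2, -4, 3, -2); ‖w_1‖ = 5.7446, so q_1 = (0.3482, -0.6963, 0.5222, -0.3482).
q_1·w_2 = 0.3482·1 + (-0.6963)·4 + 0.5222·0 + (-0.3482)·(-1) = -2.0889.
u_2 = w_2 + 2.0889·q_1 = (1.7273, 2.5455, 1.0909, -1.7273).
‖u_2‖ = 3.6927, so q_2 = (0.4677, 0.6893, 0.2954, -0.4677).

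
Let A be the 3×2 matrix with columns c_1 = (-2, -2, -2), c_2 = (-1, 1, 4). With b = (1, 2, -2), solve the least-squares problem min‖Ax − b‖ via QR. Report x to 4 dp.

x = (-0.6053, -0.6579)

c_1 = (-2, -2, -2); ‖c_1‖ = 3.4641, so q_1 = (-0.5774, -0.5774, -0.5774).
q_1·c_2 = (-0.5774)·(-1) + (-0.5774)·1 + (-0.5774)·4 = -2.3094.
u_2 = c_2 + 2.3094·q_1 = (-2.3333, -0.3333, 2.6667).
‖u_2‖ = 3.5590, so q_2 = (-0.6556, -0.0937, 0.7493).
Qᵀb = (-0.5774, -2.3415).
Back-substitute: x_2 = -2.3415/3.5590 = -0.6579.
x_1 = (-0.5774 + 2.3094·(-0.6579))/3.4641 = -0.6053.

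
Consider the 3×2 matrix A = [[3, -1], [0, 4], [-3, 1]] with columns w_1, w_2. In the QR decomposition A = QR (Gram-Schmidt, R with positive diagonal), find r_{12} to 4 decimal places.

w_1 = (3, 0, -3); ‖w_1‖ = 4.2426, so e_1 = (0.7071, 0.0000, -0.7071).
r_{12} = e_1·w_2 = -1.4142.

r_{12} = -1.4142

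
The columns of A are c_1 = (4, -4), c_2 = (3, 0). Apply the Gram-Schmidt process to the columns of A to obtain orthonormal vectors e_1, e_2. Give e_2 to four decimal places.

c_1 = (4, -4); ‖c_1‖ = 5.6569, so e_1 = (0.7071, -0.7071).
e_1·c_2 = 0.7071·3 + (-0.7071)·0 = 2.1213.
u_2 = c_2 − 2.1213·e_1 = (1.5000, 1.5000).
‖u_2‖ = 2.1213, so e_2 = (0.7071, 0.7071).

e_2 = (0.7071, 0.7071)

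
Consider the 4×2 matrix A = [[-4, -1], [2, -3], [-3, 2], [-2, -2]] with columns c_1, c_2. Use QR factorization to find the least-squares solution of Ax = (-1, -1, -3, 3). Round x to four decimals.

c_1 = (-4, 2, -3, -2); ‖c_1‖ = 5.7446, so q_1 = (-0.6963, 0.3482, -0.5222, -0.3482).
q_1·c_2 = (-0.6963)·(-1) + 0.3482·(-3) + (-0.5222)·2 + (-0.3482)·(-2) = -0.6963.
u_2 = c_2 + 0.6963·q_1 = (-1.4848, -2.7576, 1.6364, -2.2424).
‖u_2‖ = 4.1851, so q_2 = (-0.3548, -0.6589, 0.3910, -0.5358).
Qᵀb = (0.8704, -1.7667).
Back-substitute: x_2 = -1.7667/4.1851 = -0.4221.
x_1 = (0.8704 + 0.6963·(-0.4221))/5.7446 = 0.1003.

x = (0.1003, -0.4221)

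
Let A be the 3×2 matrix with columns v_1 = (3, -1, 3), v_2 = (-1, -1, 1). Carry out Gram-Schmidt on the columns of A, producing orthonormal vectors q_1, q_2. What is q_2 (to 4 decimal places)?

v_1 = (3, -1, 3); ‖v_1‖ = 4.3589, so q_1 = (0.6882, -0.2294, 0.6882).
q_1·v_2 = 0.6882·(-1) + (-0.2294)·(-1) + 0.6882·1 = 0.2294.
u_2 = v_2 − 0.2294·q_1 = (-1.1579, -0.9474, 0.8421).
‖u_2‖ = 1.7168, so q_2 = (-0.6745, -0.5518, 0.4905).

q_2 = (-0.6745, -0.5518, 0.4905)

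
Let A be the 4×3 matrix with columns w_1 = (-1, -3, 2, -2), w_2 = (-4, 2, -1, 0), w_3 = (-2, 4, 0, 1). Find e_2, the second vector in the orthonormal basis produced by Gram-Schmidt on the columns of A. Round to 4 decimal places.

w_1 = (-1, -3, 2, -2); ‖w_1‖ = 4.2426, so e_1 = (-0.2357, -0.7071, 0.4714, -0.4714).
e_1·w_2 = (-0.2357)·(-4) + (-0.7071)·2 + 0.4714·(-1) + (-0.4714)·0 = -0.9428.
u_2 = w_2 + 0.9428·e_1 = (-4.2222, 1.3333, -0.5556, -0.4444).
‖u_2‖ = 4.4845, so e_2 = (-0.9415, 0.2973, -0.1239, -0.0991).

e_2 = (-0.9415, 0.2973, -0.1239, -0.0991)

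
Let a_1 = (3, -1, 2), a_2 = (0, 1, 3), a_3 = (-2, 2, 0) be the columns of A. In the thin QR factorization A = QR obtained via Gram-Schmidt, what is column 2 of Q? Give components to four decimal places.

q_2 = (-0.3738, 0.4735, 0.7975)

a_1 = (3, -1, 2); ‖a_1‖ = 3.7417, so q_1 = (0.8018, -0.2673, 0.5345).
q_1·a_2 = 0.8018·0 + (-0.2673)·1 + 0.5345·3 = 1.3363.
u_2 = a_2 − 1.3363·q_1 = (-1.0714, 1.3571, 2.2857).
‖u_2‖ = 2.8661, so q_2 = (-0.3738, 0.4735, 0.7975).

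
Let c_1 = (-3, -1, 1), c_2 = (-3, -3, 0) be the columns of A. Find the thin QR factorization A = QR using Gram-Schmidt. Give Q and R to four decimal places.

Q = [[-0.9045, 0.1231], [-0.3015, -0.8616], [0.3015, -0.4924]], R = [[3.3166, 3.6181], [0.0000, 2.2156]]

c_1 = (-3, -1, 1); ‖c_1‖ = 3.3166, so e_1 = (-0.9045, -0.3015, 0.3015).
e_1·c_2 = (-0.9045)·(-3) + (-0.3015)·(-3) + 0.3015·0 = 3.6181.
u_2 = c_2 − 3.6181·e_1 = (0.2727, -1.9091, -1.0909).
‖u_2‖ = 2.2156, so e_2 = (0.1231, -0.8616, -0.4924).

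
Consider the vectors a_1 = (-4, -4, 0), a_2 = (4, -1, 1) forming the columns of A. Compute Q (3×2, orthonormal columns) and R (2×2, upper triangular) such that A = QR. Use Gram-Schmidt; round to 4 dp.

Q = [[-0.7071, 0.6804], [-0.7071, -0.6804], [0.0000, 0.2722]], R = [[5.6569, -2.1213], [0.0000, 3.6742]]

e_1 = a_1/‖a_1‖ = (-4, -4, 0)/5.6569 = (-0.7071, -0.7071, 0.0000).
r_{12} = e_1·a_2 = -2.1213.
u_2 = a_2 + 2.1213·e_1 = (2.5000, -2.5000, 1.0000).
‖u_2‖ = 3.6742, so e_2 = (0.6804, -0.6804, 0.2722).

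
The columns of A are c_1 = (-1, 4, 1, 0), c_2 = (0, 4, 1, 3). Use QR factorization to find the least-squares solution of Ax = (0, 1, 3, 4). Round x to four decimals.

x = (-0.7877, 1.2458)

c_1 = (-1, 4, 1, 0); ‖c_1‖ = 4.2426, so q_1 = (-0.2357, 0.9428, 0.2357, 0.0000).
q_1·c_2 = (-0.2357)·0 + 0.9428·4 + 0.2357·1 + 0.0000·3 = 4.0069.
u_2 = c_2 − 4.0069·q_1 = (0.9444, 0.2222, 0.0556, 3.0000).
‖u_2‖ = 3.1535, so q_2 = (0.2995, 0.0705, 0.0176, 0.9513).
Qᵀb = (1.6499, 3.9286).
Back-substitute: x_2 = 3.9286/3.1535 = 1.2458.
x_1 = (1.6499 − 4.0069·1.2458)/4.2426 = -0.7877.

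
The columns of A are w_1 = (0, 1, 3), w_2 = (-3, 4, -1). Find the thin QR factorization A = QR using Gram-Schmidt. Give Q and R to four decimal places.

q_1 = w_1/‖w_1‖ = (0, 1, 3)/3.1623 = (0.0000, 0.3162, 0.9487).
r_{12} = q_1·w_2 = 0.3162.
u_2 = w_2 − 0.3162·q_1 = (-3.0000, 3.9000, -1.3000).
‖u_2‖ = 5.0892, so q_2 = (-0.5895, 0.7663, -0.2554).

Q = [[0.0000, -0.5895], [0.3162, 0.7663], [0.9487, -0.2554]], R = [[3.1623, 0.3162], [0.0000, 5.0892]]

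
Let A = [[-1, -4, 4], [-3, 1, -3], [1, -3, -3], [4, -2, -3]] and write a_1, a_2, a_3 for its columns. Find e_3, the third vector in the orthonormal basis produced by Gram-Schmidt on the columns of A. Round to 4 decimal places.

e_1 = a_1/‖a_1‖ = (-1, -3, 1, 4)/5.1962 = (-0.1925, -0.5774, 0.1925, 0.7698).
r_{12} = e_1·a_2 = -1.9245.
u_2 = a_2 + 1.9245·e_1 = (-4.3704, -0.1111, -2.6296, -0.5185).
‖u_2‖ = 5.1280, so e_2 = (-0.8523, -0.0217, -0.5128, -0.1011).
r_{13} = e_1·a_3 = -1.9245; r_{23} = e_2·a_3 = -1.5023.
u_3 = a_3 + 1.9245·e_1 + 1.5023·e_2 = (2.3493, -4.1437, -3.4000, -1.6704).
‖u_3‖ = 6.0860, so e_3 = (0.3860, -0.6809, -0.5587, -0.2745).

e_3 = (0.3860, -0.6809, -0.5587, -0.2745)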